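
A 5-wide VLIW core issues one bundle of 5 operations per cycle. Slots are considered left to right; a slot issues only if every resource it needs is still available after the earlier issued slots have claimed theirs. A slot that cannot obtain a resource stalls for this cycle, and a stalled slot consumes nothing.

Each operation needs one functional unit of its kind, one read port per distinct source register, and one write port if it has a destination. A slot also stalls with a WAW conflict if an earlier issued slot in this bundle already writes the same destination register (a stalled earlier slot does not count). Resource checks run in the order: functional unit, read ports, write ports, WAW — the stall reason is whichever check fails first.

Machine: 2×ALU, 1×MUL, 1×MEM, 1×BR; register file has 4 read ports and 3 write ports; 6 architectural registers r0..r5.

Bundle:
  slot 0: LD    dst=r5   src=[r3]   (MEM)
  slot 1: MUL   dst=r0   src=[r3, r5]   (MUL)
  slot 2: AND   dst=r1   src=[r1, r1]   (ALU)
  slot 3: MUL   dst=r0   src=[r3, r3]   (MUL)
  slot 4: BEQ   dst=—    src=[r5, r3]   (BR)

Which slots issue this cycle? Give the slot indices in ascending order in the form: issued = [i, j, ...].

#0 MEM src=r3 dispatched  <A:2 Mu:1 Ld:0 B:1 rd:3 wr:2>
#1 MUL src=r3,r5 dispatched  <A:2 Mu:0 Ld:0 B:1 rd:1 wr:1>
#2 ALU src=r1,r1 dispatched  <A:1 Mu:0 Ld:0 B:1 rd:0 wr:0>
#3 MUL src=r3,r3 held:FU  <A:1 Mu:0 Ld:0 B:1 rd:0 wr:0>
#4 BR src=r5,r3 held:RD_PORT  <A:1 Mu:0 Ld:0 B:1 rd:0 wr:0>

issued = [0, 1, 2]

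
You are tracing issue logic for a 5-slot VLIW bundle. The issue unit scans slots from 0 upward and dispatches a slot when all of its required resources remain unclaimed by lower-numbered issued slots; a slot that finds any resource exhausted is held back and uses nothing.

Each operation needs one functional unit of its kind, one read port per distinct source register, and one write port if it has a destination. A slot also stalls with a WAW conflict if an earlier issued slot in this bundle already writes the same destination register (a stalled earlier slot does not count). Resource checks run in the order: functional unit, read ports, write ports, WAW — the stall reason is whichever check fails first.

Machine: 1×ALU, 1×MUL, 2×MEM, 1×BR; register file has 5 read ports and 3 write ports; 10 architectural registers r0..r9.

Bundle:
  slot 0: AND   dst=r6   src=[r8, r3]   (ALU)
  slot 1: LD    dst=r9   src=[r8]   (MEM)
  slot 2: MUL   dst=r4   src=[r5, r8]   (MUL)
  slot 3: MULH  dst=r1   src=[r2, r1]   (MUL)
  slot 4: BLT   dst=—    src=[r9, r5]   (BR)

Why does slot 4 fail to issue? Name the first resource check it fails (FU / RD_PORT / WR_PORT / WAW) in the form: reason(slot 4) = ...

(0) want 1×ALU +2rd +1wr — yes → AL0|MU1|ME2|BR1|rd3|wr2
(1) want 1×MEM +1rd +1wr — yes → AL0|MU1|ME1|BR1|rd2|wr1
(2) want 1×MUL +2rd +1wr — yes → AL0|MU0|ME1|BR1|rd0|wr0
(3) want 1×MUL +2rd +1wr — FU → AL0|MU0|ME1|BR1|rd0|wr0
(4) want 1×BR +2rd +0wr — RD_PORT → AL0|MU0|ME1|BR1|rd0|wr0

reason(slot 4) = RD_PORT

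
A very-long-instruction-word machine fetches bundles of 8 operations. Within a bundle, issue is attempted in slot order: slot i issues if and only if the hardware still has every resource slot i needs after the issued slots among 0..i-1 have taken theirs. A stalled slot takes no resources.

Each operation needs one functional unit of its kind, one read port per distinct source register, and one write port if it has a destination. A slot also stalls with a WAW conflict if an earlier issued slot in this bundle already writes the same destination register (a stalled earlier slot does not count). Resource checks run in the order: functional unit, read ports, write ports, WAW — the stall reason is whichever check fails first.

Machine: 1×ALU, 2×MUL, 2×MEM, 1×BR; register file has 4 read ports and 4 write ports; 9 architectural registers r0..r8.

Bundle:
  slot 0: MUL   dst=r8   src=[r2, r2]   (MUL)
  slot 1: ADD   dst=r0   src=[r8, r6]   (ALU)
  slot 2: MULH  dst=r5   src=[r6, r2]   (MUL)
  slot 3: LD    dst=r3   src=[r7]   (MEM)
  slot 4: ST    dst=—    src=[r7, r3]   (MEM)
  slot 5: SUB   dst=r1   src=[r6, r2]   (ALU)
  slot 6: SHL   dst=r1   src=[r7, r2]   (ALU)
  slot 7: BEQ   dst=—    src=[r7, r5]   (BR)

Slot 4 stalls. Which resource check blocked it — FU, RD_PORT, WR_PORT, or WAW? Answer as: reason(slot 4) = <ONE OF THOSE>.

[0] MUL needs rd=1 wr=1: ok; after: ALU=1 MUL=1 MEM=2 BR=1, R=3, W=3
[1] ALU needs rd=2 wr=1: ok; after: ALU=0 MUL=1 MEM=2 BR=1, R=1, W=2
[2] MUL needs rd=2 wr=1: RD_PORT; after: ALU=0 MUL=1 MEM=2 BR=1, R=1, W=2
[3] MEM needs rd=1 wr=1: ok; after: ALU=0 MUL=1 MEM=1 BR=1, R=0, W=1
[4] MEM needs rd=2 wr=0: RD_PORT; after: ALU=0 MUL=1 MEM=1 BR=1, R=0, W=1
[5] ALU needs rd=2 wr=1: FU; after: ALU=0 MUL=1 MEM=1 BR=1, R=0, W=1
[6] ALU needs rd=2 wr=1: FU; after: ALU=0 MUL=1 MEM=1 BR=1, R=0, W=1
[7] BR needs rd=2 wr=0: RD_PORT; after: ALU=0 MUL=1 MEM=1 BR=1, R=0, W=1

reason(slot 4) = RD_PORT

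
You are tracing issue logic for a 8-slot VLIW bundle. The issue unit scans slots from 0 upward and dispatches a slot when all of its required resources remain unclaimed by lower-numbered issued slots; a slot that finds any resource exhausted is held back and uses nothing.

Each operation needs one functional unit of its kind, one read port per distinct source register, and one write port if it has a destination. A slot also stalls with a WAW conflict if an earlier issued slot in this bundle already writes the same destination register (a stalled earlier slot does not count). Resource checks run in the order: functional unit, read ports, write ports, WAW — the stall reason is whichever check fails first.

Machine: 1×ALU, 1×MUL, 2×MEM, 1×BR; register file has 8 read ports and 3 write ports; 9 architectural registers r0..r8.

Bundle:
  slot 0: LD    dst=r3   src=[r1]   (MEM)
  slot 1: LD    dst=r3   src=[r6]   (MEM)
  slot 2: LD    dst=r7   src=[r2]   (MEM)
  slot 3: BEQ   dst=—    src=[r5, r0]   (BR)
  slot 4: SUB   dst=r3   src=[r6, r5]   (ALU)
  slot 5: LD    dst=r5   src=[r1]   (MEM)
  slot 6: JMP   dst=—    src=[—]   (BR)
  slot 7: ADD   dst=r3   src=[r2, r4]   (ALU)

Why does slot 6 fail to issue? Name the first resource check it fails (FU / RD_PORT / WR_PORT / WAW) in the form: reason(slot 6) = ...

reason(slot 6) = FU

[0] MEM needs rd=1 wr=1: ok; after: ALU=1 MUL=1 MEM=1 BR=1, R=7, W=2
[1] MEM needs rd=1 wr=1: WAW; after: ALU=1 MUL=1 MEM=1 BR=1, R=7, W=2
[2] MEM needs rd=1 wr=1: ok; after: ALU=1 MUL=1 MEM=0 BR=1, R=6, W=1
[3] BR needs rd=2 wr=0: ok; after: ALU=1 MUL=1 MEM=0 BR=0, R=4, W=1
[4] ALU needs rd=2 wr=1: WAW; after: ALU=1 MUL=1 MEM=0 BR=0, R=4, W=1
[5] MEM needs rd=1 wr=1: FU; after: ALU=1 MUL=1 MEM=0 BR=0, R=4, W=1
[6] BR needs rd=0 wr=0: FU; after: ALU=1 MUL=1 MEM=0 BR=0, R=4, W=1
[7] ALU needs rd=2 wr=1: WAW; after: ALU=1 MUL=1 MEM=0 BR=0, R=4, W=1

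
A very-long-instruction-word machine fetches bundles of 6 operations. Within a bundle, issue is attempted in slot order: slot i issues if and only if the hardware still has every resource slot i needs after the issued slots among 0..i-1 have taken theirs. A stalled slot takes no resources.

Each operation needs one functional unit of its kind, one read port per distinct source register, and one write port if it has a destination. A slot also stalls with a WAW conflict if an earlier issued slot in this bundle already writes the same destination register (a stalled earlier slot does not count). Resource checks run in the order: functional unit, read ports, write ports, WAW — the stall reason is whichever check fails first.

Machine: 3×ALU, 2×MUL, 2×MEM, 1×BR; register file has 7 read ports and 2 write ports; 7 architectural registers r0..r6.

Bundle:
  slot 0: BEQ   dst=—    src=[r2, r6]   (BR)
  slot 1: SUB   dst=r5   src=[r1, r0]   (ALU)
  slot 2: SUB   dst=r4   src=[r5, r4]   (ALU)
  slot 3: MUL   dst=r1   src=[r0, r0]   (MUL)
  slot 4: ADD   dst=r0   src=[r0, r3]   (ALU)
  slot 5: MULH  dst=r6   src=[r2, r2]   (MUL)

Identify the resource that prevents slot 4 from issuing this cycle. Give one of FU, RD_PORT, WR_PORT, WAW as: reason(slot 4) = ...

reason(slot 4) = RD_PORT

  0. BR ⇒ go  {3A/2Mu/2Ld/0B | 5r 2w}
  1. ALU→r5 ⇒ go  {2A/2Mu/2Ld/0B | 3r 1w}
  2. ALU→r4 ⇒ go  {1A/2Mu/2Ld/0B | 1r 0w}
  3. MUL→r1 ⇒ no(WR_PORT)  {1A/2Mu/2Ld/0B | 1r 0w}
  4. ALU→r0 ⇒ no(RD_PORT)  {1A/2Mu/2Ld/0B | 1r 0w}
  5. MUL→r6 ⇒ no(WR_PORT)  {1A/2Mu/2Ld/0B | 1r 0w}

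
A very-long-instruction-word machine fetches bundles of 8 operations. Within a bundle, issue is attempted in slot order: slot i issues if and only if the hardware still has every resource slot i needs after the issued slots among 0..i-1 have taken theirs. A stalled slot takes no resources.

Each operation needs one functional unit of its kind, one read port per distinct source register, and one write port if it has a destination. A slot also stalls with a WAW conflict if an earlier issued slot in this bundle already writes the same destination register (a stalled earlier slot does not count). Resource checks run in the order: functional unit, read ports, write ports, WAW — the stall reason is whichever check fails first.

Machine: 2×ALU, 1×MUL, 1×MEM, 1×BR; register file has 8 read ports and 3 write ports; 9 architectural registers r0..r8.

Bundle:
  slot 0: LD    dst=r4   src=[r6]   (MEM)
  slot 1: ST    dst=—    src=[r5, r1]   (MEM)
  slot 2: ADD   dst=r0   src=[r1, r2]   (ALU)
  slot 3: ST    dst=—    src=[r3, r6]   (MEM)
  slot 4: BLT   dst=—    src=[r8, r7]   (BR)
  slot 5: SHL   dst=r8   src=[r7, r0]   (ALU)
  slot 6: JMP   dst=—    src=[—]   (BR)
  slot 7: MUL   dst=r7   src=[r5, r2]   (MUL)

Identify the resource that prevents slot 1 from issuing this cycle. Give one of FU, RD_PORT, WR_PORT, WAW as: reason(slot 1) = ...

[0] MEM needs rd=1 wr=1: ok; after: ALU=2 MUL=1 MEM=0 BR=1, R=7, W=2
[1] MEM needs rd=2 wr=0: FU; after: ALU=2 MUL=1 MEM=0 BR=1, R=7, W=2
[2] ALU needs rd=2 wr=1: ok; after: ALU=1 MUL=1 MEM=0 BR=1, R=5, W=1
[3] MEM needs rd=2 wr=0: FU; after: ALU=1 MUL=1 MEM=0 BR=1, R=5, W=1
[4] BR needs rd=2 wr=0: ok; after: ALU=1 MUL=1 MEM=0 BR=0, R=3, W=1
[5] ALU needs rd=2 wr=1: ok; after: ALU=0 MUL=1 MEM=0 BR=0, R=1, W=0
[6] BR needs rd=0 wr=0: FU; after: ALU=0 MUL=1 MEM=0 BR=0, R=1, W=0
[7] MUL needs rd=2 wr=1: RD_PORT; after: ALU=0 MUL=1 MEM=0 BR=0, R=1, W=0

reason(slot 1) = FU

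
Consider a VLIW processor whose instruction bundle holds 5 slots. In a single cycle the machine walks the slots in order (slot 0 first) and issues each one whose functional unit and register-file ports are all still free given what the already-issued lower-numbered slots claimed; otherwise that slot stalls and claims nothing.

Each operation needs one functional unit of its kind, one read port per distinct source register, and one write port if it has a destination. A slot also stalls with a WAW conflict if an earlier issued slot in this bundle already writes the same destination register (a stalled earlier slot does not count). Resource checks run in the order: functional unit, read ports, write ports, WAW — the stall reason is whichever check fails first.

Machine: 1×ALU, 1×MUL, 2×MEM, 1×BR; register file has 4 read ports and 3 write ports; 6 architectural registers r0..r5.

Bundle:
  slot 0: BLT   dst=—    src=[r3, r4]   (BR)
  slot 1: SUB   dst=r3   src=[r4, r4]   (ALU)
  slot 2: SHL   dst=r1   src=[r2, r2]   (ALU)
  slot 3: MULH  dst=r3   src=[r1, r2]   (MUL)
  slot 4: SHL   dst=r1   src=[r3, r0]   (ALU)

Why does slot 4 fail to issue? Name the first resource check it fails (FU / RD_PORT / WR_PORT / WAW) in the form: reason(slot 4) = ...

reason(slot 4) = FU

  0. BR ⇒ go  {1A/1Mu/2Ld/0B | 2r 3w}
  1. ALU→r3 ⇒ go  {0A/1Mu/2Ld/0B | 1r 2w}
  2. ALU→r1 ⇒ no(FU)  {0A/1Mu/2Ld/0B | 1r 2w}
  3. MUL→r3 ⇒ no(RD_PORT)  {0A/1Mu/2Ld/0B | 1r 2w}
  4. ALU→r1 ⇒ no(FU)  {0A/1Mu/2Ld/0B | 1r 2w}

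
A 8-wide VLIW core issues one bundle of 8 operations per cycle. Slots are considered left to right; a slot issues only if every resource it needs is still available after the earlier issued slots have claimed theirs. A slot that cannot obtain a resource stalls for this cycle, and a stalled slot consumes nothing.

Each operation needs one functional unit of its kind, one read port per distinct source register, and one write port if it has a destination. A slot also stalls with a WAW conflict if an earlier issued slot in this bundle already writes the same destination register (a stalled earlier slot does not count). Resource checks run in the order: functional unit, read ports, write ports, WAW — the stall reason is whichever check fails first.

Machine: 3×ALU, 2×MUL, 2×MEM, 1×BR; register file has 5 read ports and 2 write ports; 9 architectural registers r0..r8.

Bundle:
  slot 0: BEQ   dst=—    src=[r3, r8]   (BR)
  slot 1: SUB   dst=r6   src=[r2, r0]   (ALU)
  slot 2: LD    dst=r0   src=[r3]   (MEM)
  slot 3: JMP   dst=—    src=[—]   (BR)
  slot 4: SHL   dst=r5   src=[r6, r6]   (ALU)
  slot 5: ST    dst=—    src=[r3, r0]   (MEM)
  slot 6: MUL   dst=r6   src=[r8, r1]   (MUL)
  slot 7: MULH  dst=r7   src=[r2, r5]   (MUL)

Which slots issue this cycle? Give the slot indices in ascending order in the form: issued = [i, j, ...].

[0] BR needs rd=2 wr=0: ok; after: ALU=3 MUL=2 MEM=2 BR=0, R=3, W=2
[1] ALU needs rd=2 wr=1: ok; after: ALU=2 MUL=2 MEM=2 BR=0, R=1, W=1
[2] MEM needs rd=1 wr=1: ok; after: ALU=2 MUL=2 MEM=1 BR=0, R=0, W=0
[3] BR needs rd=0 wr=0: FU; after: ALU=2 MUL=2 MEM=1 BR=0, R=0, W=0
[4] ALU needs rd=1 wr=1: RD_PORT; after: ALU=2 MUL=2 MEM=1 BR=0, R=0, W=0
[5] MEM needs rd=2 wr=0: RD_PORT; after: ALU=2 MUL=2 MEM=1 BR=0, R=0, W=0
[6] MUL needs rd=2 wr=1: RD_PORT; after: ALU=2 MUL=2 MEM=1 BR=0, R=0, W=0
[7] MUL needs rd=2 wr=1: RD_PORT; after: ALU=2 MUL=2 MEM=1 BR=0, R=0, W=0

issued = [0, 1, 2]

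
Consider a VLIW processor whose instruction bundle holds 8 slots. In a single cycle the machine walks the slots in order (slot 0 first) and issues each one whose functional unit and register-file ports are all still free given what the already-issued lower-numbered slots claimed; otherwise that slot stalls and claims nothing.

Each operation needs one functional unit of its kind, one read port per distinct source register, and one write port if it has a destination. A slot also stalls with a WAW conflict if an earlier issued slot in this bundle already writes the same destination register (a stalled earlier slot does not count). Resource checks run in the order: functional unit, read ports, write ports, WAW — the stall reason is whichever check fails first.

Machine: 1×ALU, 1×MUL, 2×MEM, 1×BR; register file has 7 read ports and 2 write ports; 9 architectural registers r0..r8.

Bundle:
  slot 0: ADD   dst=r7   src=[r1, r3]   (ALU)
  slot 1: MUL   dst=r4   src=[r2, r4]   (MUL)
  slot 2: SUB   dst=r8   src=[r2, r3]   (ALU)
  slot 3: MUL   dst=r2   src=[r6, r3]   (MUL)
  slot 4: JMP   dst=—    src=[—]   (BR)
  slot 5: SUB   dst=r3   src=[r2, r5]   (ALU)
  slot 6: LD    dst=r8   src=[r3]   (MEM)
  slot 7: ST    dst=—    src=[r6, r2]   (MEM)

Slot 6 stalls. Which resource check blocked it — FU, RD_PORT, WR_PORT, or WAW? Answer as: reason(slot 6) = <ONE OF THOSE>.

(0) want 1×ALU +2rd +1wr — yes → AL0|MU1|ME2|BR1|rd5|wr1
(1) want 1×MUL +2rd +1wr — yes → AL0|MU0|ME2|BR1|rd3|wr0
(2) want 1×ALU +2rd +1wr — FU → AL0|MU0|ME2|BR1|rd3|wr0
(3) want 1×MUL +2rd +1wr — FU → AL0|MU0|ME2|BR1|rd3|wr0
(4) want 1×BR +0rd +0wr — yes → AL0|MU0|ME2|BR0|rd3|wr0
(5) want 1×ALU +2rd +1wr — FU → AL0|MU0|ME2|BR0|rd3|wr0
(6) want 1×MEM +1rd +1wr — WR_PORT → AL0|MU0|ME2|BR0|rd3|wr0
(7) want 1×MEM +2rd +0wr — yes → AL0|MU0|ME1|BR0|rd1|wr0

reason(slot 6) = WR_PORT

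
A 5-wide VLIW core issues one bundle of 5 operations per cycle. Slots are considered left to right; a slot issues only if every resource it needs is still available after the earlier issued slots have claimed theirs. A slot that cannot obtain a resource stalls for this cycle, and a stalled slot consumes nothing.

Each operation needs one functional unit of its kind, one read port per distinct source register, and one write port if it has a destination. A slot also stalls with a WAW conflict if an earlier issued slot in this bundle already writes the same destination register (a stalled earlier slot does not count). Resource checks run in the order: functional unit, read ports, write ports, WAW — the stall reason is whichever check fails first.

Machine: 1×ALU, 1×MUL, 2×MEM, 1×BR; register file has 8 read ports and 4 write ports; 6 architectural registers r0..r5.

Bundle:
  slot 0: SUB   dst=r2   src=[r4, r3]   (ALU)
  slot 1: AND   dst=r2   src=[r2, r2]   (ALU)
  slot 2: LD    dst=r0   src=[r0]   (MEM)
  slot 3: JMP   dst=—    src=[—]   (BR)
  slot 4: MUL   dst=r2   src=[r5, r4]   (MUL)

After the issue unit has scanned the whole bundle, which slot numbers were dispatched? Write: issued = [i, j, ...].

issued = [0, 2, 3]

  0. ALU→r2 ⇒ go  {0A/1Mu/2Ld/1B | 6r 3w}
  1. ALU→r2 ⇒ no(FU)  {0A/1Mu/2Ld/1B | 6r 3w}
  2. MEM→r0 ⇒ go  {0A/1Mu/1Ld/1B | 5r 2w}
  3. BR ⇒ go  {0A/1Mu/1Ld/0B | 5r 2w}
  4. MUL→r2 ⇒ no(WAW)  {0A/1Mu/1Ld/0B | 5r 2w}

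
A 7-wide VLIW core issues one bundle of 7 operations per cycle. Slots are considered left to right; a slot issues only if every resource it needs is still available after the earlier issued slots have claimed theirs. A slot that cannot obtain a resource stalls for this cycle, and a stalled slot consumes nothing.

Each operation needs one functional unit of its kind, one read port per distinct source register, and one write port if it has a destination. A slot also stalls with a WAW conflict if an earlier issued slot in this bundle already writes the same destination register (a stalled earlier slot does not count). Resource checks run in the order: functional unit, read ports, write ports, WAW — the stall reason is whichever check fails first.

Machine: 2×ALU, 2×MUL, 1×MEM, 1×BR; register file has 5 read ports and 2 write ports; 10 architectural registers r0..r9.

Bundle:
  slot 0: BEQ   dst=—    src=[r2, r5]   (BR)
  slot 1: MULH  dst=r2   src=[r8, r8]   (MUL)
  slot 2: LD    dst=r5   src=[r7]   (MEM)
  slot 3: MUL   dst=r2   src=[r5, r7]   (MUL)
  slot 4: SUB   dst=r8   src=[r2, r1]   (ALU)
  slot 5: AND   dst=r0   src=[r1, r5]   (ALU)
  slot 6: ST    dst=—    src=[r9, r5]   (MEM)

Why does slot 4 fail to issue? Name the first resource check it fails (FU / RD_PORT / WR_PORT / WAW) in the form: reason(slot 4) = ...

reason(slot 4) = RD_PORT

(0) want 1×BR +2rd +0wr — yes → AL2|MU2|ME1|BR0|rd3|wr2
(1) want 1×MUL +1rd +1wr — yes → AL2|MU1|ME1|BR0|rd2|wr1
(2) want 1×MEM +1rd +1wr — yes → AL2|MU1|ME0|BR0|rd1|wr0
(3) want 1×MUL +2rd +1wr — RD_PORT → AL2|MU1|ME0|BR0|rd1|wr0
(4) want 1×ALU +2rd +1wr — RD_PORT → AL2|MU1|ME0|BR0|rd1|wr0
(5) want 1×ALU +2rd +1wr — RD_PORT → AL2|MU1|ME0|BR0|rd1|wr0
(6) want 1×MEM +2rd +0wr — FU → AL2|MU1|ME0|BR0|rd1|wr0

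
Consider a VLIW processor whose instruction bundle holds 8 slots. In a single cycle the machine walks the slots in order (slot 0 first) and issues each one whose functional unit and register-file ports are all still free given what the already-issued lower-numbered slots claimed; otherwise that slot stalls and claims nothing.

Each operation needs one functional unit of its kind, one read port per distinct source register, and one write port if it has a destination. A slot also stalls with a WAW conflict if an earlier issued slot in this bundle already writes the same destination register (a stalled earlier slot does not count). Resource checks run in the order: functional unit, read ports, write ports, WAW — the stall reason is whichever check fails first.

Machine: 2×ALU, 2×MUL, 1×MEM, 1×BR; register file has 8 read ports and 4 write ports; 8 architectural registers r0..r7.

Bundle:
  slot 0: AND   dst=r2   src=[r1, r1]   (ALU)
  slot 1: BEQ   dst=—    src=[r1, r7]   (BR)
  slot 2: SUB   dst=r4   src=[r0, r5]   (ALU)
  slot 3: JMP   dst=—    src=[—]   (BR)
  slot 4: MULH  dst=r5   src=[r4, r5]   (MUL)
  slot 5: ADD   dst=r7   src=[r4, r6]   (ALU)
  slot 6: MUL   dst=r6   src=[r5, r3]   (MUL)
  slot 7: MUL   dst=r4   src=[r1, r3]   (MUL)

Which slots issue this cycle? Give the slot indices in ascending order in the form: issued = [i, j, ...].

slot 0 (ALU): ISSUE — free A1,Mu2,Ld1,B1 rp7 wp3
slot 1 (BR): ISSUE — free A1,Mu2,Ld1,B0 rp5 wp3
slot 2 (ALU): ISSUE — free A0,Mu2,Ld1,B0 rp3 wp2
slot 3 (BR): stall FU — free A0,Mu2,Ld1,B0 rp3 wp2
slot 4 (MUL): ISSUE — free A0,Mu1,Ld1,B0 rp1 wp1
slot 5 (ALU): stall FU — free A0,Mu1,Ld1,B0 rp1 wp1
slot 6 (MUL): stall RD_PORT — free A0,Mu1,Ld1,B0 rp1 wp1
slot 7 (MUL): stall RD_PORT — free A0,Mu1,Ld1,B0 rp1 wp1

issued = [0, 1, 2, 4]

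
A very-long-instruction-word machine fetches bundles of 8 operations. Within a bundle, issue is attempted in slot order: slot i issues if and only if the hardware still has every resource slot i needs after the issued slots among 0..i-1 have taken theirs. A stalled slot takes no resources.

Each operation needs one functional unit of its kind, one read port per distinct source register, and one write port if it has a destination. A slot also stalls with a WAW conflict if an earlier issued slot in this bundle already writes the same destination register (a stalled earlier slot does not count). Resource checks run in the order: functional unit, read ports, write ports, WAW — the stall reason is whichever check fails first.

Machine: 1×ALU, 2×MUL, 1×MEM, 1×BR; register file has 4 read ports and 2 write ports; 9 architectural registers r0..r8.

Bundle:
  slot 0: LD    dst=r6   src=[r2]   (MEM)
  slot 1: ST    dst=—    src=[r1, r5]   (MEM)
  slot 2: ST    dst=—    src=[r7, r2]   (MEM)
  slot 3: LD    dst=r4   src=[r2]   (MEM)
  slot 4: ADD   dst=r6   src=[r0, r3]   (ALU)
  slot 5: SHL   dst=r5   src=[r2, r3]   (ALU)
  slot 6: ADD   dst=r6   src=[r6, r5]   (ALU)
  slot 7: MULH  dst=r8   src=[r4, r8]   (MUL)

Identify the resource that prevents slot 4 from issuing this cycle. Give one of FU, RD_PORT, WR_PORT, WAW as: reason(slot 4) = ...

reason(slot 4) = WAW

[0] MEM needs rd=1 wr=1: ok; after: ALU=1 MUL=2 MEM=0 BR=1, R=3, W=1
[1] MEM needs rd=2 wr=0: FU; after: ALU=1 MUL=2 MEM=0 BR=1, R=3, W=1
[2] MEM needs rd=2 wr=0: FU; after: ALU=1 MUL=2 MEM=0 BR=1, R=3, W=1
[3] MEM needs rd=1 wr=1: FU; after: ALU=1 MUL=2 MEM=0 BR=1, R=3, W=1
[4] ALU needs rd=2 wr=1: WAW; after: ALU=1 MUL=2 MEM=0 BR=1, R=3, W=1
[5] ALU needs rd=2 wr=1: ok; after: ALU=0 MUL=2 MEM=0 BR=1, R=1, W=0
[6] ALU needs rd=2 wr=1: FU; after: ALU=0 MUL=2 MEM=0 BR=1, R=1, W=0
[7] MUL needs rd=2 wr=1: RD_PORT; after: ALU=0 MUL=2 MEM=0 BR=1, R=1, W=0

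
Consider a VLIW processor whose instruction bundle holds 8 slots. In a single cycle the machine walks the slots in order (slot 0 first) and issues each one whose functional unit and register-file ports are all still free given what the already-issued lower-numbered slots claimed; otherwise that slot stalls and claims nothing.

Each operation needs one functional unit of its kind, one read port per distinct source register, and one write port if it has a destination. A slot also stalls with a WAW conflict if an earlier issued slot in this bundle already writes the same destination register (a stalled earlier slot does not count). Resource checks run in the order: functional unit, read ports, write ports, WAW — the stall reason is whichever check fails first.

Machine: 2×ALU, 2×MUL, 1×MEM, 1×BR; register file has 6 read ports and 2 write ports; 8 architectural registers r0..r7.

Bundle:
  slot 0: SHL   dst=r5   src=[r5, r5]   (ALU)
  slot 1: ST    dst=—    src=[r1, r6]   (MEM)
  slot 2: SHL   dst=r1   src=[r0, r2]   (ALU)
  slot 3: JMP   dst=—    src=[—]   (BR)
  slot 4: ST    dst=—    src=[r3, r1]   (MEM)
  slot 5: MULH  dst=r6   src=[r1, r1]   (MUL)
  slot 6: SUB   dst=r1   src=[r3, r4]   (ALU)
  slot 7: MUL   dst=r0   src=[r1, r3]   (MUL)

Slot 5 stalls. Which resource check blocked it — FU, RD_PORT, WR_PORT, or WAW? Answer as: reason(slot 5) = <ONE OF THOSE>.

slot 0 (ALU): ISSUE — free A1,Mu2,Ld1,B1 rp5 wp1
slot 1 (MEM): ISSUE — free A1,Mu2,Ld0,B1 rp3 wp1
slot 2 (ALU): ISSUE — free A0,Mu2,Ld0,B1 rp1 wp0
slot 3 (BR): ISSUE — free A0,Mu2,Ld0,B0 rp1 wp0
slot 4 (MEM): stall FU — free A0,Mu2,Ld0,B0 rp1 wp0
slot 5 (MUL): stall WR_PORT — free A0,Mu2,Ld0,B0 rp1 wp0
slot 6 (ALU): stall FU — free A0,Mu2,Ld0,B0 rp1 wp0
slot 7 (MUL): stall RD_PORT — free A0,Mu2,Ld0,B0 rp1 wp0

reason(slot 5) = WR_PORT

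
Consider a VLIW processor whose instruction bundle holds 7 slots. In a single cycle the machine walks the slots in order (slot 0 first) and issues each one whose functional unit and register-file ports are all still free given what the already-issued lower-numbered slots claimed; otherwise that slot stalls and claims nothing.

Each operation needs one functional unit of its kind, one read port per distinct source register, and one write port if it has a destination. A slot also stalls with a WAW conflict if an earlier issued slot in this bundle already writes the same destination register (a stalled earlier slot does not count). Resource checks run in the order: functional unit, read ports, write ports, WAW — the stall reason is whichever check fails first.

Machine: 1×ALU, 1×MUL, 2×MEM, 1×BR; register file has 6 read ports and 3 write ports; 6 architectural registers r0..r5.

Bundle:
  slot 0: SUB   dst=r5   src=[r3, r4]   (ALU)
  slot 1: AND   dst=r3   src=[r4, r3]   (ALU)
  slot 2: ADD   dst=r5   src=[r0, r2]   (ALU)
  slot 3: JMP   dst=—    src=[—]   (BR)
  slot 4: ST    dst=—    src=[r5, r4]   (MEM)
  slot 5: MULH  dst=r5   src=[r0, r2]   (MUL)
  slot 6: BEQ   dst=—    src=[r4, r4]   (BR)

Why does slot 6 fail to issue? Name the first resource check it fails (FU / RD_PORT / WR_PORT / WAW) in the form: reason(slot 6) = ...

#0 ALU src=r3,r4 dispatched  <A:0 Mu:1 Ld:2 B:1 rd:4 wr:2>
#1 ALU src=r4,r3 held:FU  <A:0 Mu:1 Ld:2 B:1 rd:4 wr:2>
#2 ALU src=r0,r2 held:FU  <A:0 Mu:1 Ld:2 B:1 rd:4 wr:2>
#3 BR src=- dispatched  <A:0 Mu:1 Ld:2 B:0 rd:4 wr:2>
#4 MEM src=r5,r4 dispatched  <A:0 Mu:1 Ld:1 B:0 rd:2 wr:2>
#5 MUL src=r0,r2 held:WAW  <A:0 Mu:1 Ld:1 B:0 rd:2 wr:2>
#6 BR src=r4,r4 held:FU  <A:0 Mu:1 Ld:1 B:0 rd:2 wr:2>

reason(slot 6) = FU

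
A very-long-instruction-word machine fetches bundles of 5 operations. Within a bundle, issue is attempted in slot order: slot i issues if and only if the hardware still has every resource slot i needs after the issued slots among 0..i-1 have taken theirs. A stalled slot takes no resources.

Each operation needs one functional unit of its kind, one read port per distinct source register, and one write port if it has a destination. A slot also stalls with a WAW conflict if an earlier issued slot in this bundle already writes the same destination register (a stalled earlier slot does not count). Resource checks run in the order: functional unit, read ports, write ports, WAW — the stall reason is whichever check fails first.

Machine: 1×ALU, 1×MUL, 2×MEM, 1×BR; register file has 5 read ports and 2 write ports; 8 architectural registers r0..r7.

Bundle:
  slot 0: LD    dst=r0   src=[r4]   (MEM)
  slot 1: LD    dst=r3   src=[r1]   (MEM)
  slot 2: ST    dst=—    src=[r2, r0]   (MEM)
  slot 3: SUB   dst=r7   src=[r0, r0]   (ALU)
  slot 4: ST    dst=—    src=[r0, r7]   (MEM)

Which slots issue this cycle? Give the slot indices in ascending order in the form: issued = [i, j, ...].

issued = [0, 1]

(0) want 1×MEM +1rd +1wr — yes → AL1|MU1|ME1|BR1|rd4|wr1
(1) want 1×MEM +1rd +1wr — yes → AL1|MU1|ME0|BR1|rd3|wr0
(2) want 1×MEM +2rd +0wr — FU → AL1|MU1|ME0|BR1|rd3|wr0
(3) want 1×ALU +1rd +1wr — WR_PORT → AL1|MU1|ME0|BR1|rd3|wr0
(4) want 1×MEM +2rd +0wr — FU → AL1|MU1|ME0|BR1|rd3|wr0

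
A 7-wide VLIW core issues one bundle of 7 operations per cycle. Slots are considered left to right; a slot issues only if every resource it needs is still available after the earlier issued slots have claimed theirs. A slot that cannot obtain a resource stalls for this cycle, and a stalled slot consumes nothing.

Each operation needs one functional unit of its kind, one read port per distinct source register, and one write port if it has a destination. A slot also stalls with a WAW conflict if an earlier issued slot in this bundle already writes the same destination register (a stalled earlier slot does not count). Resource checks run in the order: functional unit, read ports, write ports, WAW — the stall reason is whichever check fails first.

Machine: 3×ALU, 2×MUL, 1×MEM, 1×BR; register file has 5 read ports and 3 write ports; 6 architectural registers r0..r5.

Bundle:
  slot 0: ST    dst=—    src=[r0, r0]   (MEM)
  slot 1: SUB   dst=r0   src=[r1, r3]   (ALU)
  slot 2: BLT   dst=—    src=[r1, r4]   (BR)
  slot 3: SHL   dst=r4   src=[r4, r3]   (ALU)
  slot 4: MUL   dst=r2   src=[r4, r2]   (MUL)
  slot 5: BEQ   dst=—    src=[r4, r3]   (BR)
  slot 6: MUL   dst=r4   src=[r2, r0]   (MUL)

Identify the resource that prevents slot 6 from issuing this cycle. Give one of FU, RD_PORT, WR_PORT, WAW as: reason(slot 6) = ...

  0. MEM ⇒ go  {3A/2Mu/0Ld/1B | 4r 3w}
  1. ALU→r0 ⇒ go  {2A/2Mu/0Ld/1B | 2r 2w}
  2. BR ⇒ go  {2A/2Mu/0Ld/0B | 0r 2w}
  3. ALU→r4 ⇒ no(RD_PORT)  {2A/2Mu/0Ld/0B | 0r 2w}
  4. MUL→r2 ⇒ no(RD_PORT)  {2A/2Mu/0Ld/0B | 0r 2w}
  5. BR ⇒ no(FU)  {2A/2Mu/0Ld/0B | 0r 2w}
  6. MUL→r4 ⇒ no(RD_PORT)  {2A/2Mu/0Ld/0B | 0r 2w}

reason(slot 6) = RD_PORT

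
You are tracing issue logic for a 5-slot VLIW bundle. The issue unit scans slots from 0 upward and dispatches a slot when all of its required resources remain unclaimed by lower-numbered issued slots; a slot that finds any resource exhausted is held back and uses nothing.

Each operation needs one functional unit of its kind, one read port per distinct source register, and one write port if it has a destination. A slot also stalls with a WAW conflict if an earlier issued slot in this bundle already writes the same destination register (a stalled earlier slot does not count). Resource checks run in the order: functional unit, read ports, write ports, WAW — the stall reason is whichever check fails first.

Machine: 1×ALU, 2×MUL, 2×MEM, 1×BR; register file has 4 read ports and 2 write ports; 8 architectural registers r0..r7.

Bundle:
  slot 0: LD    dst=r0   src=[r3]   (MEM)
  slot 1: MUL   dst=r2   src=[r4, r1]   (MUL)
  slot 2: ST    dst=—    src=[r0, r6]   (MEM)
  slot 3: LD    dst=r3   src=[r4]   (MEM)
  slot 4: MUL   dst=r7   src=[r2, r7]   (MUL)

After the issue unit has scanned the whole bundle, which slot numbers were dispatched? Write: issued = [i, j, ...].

issued = [0, 1]

  0. MEM→r0 ⇒ go  {1A/2Mu/1Ld/1B | 3r 1w}
  1. MUL→r2 ⇒ go  {1A/1Mu/1Ld/1B | 1r 0w}
  2. MEM ⇒ no(RD_PORT)  {1A/1Mu/1Ld/1B | 1r 0w}
  3. MEM→r3 ⇒ no(WR_PORT)  {1A/1Mu/1Ld/1B | 1r 0w}
  4. MUL→r7 ⇒ no(RD_PORT)  {1A/1Mu/1Ld/1B | 1r 0w}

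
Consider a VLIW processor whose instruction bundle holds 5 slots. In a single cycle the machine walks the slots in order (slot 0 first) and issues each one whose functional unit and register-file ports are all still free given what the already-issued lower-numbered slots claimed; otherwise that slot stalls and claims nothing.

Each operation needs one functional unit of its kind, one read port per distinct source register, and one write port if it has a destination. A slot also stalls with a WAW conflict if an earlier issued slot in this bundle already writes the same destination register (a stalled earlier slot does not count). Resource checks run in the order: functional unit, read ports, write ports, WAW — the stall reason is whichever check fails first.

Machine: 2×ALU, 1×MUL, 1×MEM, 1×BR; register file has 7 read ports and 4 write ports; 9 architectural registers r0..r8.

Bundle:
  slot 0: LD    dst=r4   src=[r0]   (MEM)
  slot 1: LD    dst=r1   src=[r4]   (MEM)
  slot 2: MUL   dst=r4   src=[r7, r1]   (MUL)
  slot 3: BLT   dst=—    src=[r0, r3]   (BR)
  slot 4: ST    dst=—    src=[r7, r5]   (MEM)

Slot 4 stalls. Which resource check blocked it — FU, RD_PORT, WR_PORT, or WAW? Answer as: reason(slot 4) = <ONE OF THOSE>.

#0 MEM src=r0 dispatched  <A:2 Mu:1 Ld:0 B:1 rd:6 wr:3>
#1 MEM src=r4 held:FU  <A:2 Mu:1 Ld:0 B:1 rd:6 wr:3>
#2 MUL src=r7,r1 held:WAW  <A:2 Mu:1 Ld:0 B:1 rd:6 wr:3>
#3 BR src=r0,r3 dispatched  <A:2 Mu:1 Ld:0 B:0 rd:4 wr:3>
#4 MEM src=r7,r5 held:FU  <A:2 Mu:1 Ld:0 B:0 rd:4 wr:3>

reason(slot 4) = FU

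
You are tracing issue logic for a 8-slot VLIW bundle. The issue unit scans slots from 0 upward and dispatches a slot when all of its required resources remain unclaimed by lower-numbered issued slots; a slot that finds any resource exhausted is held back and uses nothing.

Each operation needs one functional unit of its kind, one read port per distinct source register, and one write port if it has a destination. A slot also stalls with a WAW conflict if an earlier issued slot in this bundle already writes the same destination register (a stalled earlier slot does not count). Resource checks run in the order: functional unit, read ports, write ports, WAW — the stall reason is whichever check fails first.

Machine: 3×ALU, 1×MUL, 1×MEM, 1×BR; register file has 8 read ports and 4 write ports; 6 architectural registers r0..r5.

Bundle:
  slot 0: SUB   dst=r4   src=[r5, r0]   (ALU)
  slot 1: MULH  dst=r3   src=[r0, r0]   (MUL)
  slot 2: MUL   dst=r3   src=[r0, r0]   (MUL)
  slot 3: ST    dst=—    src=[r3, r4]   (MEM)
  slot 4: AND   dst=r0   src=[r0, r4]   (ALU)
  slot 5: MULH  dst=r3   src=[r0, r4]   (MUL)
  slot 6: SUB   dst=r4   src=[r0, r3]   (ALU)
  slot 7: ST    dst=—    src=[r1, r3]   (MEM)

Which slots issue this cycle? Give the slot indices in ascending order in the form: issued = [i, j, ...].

  0. ALU→r4 ⇒ go  {2A/1Mu/1Ld/1B | 6r 3w}
  1. MUL→r3 ⇒ go  {2A/0Mu/1Ld/1B | 5r 2w}
  2. MUL→r3 ⇒ no(FU)  {2A/0Mu/1Ld/1B | 5r 2w}
  3. MEM ⇒ go  {2A/0Mu/0Ld/1B | 3r 2w}
  4. ALU→r0 ⇒ go  {1A/0Mu/0Ld/1B | 1r 1w}
  5. MUL→r3 ⇒ no(FU)  {1A/0Mu/0Ld/1B | 1r 1w}
  6. ALU→r4 ⇒ no(RD_PORT)  {1A/0Mu/0Ld/1B | 1r 1w}
  7. MEM ⇒ no(FU)  {1A/0Mu/0Ld/1B | 1r 1w}

issued = [0, 1, 3, 4]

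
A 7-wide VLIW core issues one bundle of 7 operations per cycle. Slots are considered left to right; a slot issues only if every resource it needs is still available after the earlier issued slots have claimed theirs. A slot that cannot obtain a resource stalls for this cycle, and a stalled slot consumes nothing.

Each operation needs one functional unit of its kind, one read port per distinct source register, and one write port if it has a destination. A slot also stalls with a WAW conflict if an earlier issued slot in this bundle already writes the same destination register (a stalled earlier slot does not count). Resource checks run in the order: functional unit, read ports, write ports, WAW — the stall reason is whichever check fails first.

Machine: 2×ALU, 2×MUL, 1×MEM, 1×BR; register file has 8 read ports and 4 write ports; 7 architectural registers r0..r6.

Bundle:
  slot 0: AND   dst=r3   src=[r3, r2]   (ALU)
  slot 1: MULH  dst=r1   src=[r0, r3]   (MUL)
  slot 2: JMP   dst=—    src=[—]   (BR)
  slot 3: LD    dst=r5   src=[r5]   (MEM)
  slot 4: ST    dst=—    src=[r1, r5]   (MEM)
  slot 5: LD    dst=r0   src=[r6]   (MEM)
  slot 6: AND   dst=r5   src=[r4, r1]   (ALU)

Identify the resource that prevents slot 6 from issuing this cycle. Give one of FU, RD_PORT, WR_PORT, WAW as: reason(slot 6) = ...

#0 ALU src=r3,r2 dispatched  <A:1 Mu:2 Ld:1 B:1 rd:6 wr:3>
#1 MUL src=r0,r3 dispatched  <A:1 Mu:1 Ld:1 B:1 rd:4 wr:2>
#2 BR src=- dispatched  <A:1 Mu:1 Ld:1 B:0 rd:4 wr:2>
#3 MEM src=r5 dispatched  <A:1 Mu:1 Ld:0 B:0 rd:3 wr:1>
#4 MEM src=r1,r5 held:FU  <A:1 Mu:1 Ld:0 B:0 rd:3 wr:1>
#5 MEM src=r6 held:FU  <A:1 Mu:1 Ld:0 B:0 rd:3 wr:1>
#6 ALU src=r4,r1 held:WAW  <A:1 Mu:1 Ld:0 B:0 rd:3 wr:1>

reason(slot 6) = WAW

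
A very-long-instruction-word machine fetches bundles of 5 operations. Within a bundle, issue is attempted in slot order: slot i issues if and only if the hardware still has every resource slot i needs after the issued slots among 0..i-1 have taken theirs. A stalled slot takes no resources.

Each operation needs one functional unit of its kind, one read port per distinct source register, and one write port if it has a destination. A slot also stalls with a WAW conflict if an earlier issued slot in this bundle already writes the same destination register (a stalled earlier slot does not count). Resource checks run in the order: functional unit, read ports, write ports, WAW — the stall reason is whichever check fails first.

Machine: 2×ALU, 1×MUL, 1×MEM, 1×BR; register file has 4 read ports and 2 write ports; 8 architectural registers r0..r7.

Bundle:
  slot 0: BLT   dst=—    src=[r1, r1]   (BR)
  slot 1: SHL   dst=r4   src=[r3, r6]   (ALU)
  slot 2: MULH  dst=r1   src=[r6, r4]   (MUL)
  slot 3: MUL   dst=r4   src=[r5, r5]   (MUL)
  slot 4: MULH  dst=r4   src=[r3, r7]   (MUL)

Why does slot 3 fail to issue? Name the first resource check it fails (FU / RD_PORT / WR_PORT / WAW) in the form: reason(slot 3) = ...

reason(slot 3) = WAW

  0. BR ⇒ go  {2A/1Mu/1Ld/0B | 3r 2w}
  1. ALU→r4 ⇒ go  {1A/1Mu/1Ld/0B | 1r 1w}
  2. MUL→r1 ⇒ no(RD_PORT)  {1A/1Mu/1Ld/0B | 1r 1w}
  3. MUL→r4 ⇒ no(WAW)  {1A/1Mu/1Ld/0B | 1r 1w}
  4. MUL→r4 ⇒ no(RD_PORT)  {1A/1Mu/1Ld/0B | 1r 1w}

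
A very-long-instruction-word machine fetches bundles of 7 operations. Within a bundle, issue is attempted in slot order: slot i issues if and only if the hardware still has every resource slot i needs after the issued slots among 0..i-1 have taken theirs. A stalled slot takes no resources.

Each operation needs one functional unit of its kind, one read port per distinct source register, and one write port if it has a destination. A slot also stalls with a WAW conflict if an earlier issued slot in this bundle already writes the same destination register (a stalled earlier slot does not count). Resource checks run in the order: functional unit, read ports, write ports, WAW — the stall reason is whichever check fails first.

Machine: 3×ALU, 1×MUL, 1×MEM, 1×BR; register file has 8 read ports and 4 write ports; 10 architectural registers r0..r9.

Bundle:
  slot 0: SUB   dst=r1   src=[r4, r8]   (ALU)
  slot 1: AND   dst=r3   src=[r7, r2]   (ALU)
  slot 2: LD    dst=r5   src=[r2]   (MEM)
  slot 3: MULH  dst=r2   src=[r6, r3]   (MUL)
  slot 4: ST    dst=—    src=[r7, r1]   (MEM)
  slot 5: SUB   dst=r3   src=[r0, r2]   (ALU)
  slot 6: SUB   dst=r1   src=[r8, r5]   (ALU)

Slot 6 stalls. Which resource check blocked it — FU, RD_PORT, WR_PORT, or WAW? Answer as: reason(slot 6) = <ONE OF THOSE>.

#0 ALU src=r4,r8 dispatched  <A:2 Mu:1 Ld:1 B:1 rd:6 wr:3>
#1 ALU src=r7,r2 dispatched  <A:1 Mu:1 Ld:1 B:1 rd:4 wr:2>
#2 MEM src=r2 dispatched  <A:1 Mu:1 Ld:0 B:1 rd:3 wr:1>
#3 MUL src=r6,r3 dispatched  <A:1 Mu:0 Ld:0 B:1 rd:1 wr:0>
#4 MEM src=r7,r1 held:FU  <A:1 Mu:0 Ld:0 B:1 rd:1 wr:0>
#5 ALU src=r0,r2 held:RD_PORT  <A:1 Mu:0 Ld:0 B:1 rd:1 wr:0>
#6 ALU src=r8,r5 held:RD_PORT  <A:1 Mu:0 Ld:0 B:1 rd:1 wr:0>

reason(slot 6) = RD_PORT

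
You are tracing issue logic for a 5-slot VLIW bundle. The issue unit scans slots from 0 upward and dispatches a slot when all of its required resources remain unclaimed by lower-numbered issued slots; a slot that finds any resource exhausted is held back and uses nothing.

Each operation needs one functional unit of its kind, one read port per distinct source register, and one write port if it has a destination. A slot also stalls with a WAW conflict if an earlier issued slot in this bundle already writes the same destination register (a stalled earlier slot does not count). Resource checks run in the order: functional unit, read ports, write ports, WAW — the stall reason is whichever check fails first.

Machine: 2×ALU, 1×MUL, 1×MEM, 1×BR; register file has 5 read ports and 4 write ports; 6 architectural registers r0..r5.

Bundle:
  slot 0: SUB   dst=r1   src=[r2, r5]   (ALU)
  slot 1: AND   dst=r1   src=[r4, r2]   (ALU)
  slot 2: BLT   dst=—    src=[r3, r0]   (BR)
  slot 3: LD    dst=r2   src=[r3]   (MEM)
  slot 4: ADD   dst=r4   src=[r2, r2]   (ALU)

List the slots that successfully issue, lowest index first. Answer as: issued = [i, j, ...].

issued = [0, 2, 3]

(0) want 1×ALU +2rd +1wr — yes → AL1|MU1|ME1|BR1|rd3|wr3
(1) want 1×ALU +2rd +1wr — WAW → AL1|MU1|ME1|BR1|rd3|wr3
(2) want 1×BR +2rd +0wr — yes → AL1|MU1|ME1|BR0|rd1|wr3
(3) want 1×MEM +1rd +1wr — yes → AL1|MU1|ME0|BR0|rd0|wr2
(4) want 1×ALU +1rd +1wr — RD_PORT → AL1|MU1|ME0|BR0|rd0|wr2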